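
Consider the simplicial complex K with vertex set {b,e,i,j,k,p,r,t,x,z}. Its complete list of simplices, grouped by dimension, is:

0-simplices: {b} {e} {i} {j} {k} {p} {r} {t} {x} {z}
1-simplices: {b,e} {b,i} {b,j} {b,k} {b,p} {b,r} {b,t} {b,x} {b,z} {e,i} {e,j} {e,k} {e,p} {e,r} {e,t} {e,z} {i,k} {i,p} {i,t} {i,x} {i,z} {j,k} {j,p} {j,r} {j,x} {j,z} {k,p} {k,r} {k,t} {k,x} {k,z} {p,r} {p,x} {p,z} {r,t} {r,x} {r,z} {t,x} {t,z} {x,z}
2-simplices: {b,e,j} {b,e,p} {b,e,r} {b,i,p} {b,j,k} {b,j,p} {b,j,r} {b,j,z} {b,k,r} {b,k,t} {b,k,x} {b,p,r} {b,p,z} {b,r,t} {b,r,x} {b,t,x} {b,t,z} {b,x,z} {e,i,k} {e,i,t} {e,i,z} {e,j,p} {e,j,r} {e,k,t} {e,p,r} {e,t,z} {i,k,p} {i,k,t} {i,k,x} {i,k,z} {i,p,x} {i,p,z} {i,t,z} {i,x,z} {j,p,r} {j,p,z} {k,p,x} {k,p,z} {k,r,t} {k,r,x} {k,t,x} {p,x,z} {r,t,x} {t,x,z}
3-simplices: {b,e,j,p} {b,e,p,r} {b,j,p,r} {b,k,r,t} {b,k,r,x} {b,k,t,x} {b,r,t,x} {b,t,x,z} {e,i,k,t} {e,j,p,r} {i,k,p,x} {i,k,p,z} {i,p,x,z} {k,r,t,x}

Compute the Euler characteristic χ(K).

χ(K)=0

n_0=10 n_1=40 n_2=44 n_3=14
χ=+10−40+44−14=0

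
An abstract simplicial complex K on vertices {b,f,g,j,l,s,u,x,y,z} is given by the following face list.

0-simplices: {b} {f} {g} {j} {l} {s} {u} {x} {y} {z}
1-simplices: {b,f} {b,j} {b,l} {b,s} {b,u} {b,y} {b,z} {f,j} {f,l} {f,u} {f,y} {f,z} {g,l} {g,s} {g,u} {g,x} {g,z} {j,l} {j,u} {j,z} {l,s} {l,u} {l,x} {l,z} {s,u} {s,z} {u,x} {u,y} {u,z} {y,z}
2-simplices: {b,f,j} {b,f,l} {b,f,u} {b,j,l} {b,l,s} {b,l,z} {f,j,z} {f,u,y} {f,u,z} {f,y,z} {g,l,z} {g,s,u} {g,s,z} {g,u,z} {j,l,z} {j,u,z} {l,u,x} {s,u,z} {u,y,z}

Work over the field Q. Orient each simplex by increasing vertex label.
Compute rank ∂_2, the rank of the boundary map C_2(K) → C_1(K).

n_0=10 n_1=30 n_2=19  [Q]
∂1: piv[bf,bj,bl,bs,bu,by,bz,gl,gx] rk=9  ker:fj,fl,fu,fy,fz,gs,gu,gz,jl,ju,jz,ls,lu,lx,lz,su,sz,ux,uy,uz,yz
∂2: piv[bfj,bfl,bfu,bjl,bls,blz,fjz,fuy,fuz,fyz,glz,gsu,gsz,guz,jlz,juz,lux] rk=17  ker:suz,uyz
rk∂_2=17

rank∂_2=17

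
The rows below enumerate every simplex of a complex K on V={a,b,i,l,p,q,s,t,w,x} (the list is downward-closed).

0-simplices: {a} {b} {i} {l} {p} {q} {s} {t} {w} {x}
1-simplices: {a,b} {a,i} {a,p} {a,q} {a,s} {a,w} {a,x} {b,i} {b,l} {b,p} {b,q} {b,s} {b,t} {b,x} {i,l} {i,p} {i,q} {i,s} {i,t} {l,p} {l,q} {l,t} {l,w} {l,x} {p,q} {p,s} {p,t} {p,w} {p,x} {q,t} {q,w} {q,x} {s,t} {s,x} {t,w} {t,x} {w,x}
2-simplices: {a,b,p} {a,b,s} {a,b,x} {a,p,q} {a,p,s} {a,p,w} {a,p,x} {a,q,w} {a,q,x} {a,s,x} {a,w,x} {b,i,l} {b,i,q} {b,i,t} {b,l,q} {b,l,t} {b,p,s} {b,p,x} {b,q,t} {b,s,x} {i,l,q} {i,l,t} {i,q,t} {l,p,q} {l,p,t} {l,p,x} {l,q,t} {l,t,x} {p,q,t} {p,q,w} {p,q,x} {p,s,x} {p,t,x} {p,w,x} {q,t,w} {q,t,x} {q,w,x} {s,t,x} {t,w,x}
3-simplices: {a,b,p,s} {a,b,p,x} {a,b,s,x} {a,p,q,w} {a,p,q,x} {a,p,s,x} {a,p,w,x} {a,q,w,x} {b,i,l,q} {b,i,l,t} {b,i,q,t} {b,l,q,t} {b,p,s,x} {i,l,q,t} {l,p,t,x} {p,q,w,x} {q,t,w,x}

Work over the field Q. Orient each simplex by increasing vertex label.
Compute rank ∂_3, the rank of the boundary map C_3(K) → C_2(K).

rank∂_3=14

n_0=10 n_1=37 n_2=39 n_3=17  [Q]
∂1: piv[ab,ai,ap,aq,as,aw,ax,bl,bt] rk=9  ker:bi,bp,bq,bs,bx,il,ip,iq,is,it,lp,lq,lt,lw,lx,pq,ps,pt,pw,px,qt,qw,qx,st,sx,tw,tx,wx
∂2: piv[abp,abs,abx,apq,aps,apw,apx,aqw,aqx,asx,awx,bil,biq,bit,blq,blt,bqt,lpq,lpt,lpx,ltx,qtw,stx] rk=23  ker:bps,bpx,bsx,ilq,ilt,iqt,lqt,pqt,pqw,pqx,psx,ptx,pwx,qtx,qwx,twx
∂3: piv[abps,abpx,absx,apqw,apqx,apsx,apwx,aqwx,bilq,bilt,biqt,blqt,lptx,qtwx] rk=14  ker:bpsx,ilqt,pqwx
rk∂_3=14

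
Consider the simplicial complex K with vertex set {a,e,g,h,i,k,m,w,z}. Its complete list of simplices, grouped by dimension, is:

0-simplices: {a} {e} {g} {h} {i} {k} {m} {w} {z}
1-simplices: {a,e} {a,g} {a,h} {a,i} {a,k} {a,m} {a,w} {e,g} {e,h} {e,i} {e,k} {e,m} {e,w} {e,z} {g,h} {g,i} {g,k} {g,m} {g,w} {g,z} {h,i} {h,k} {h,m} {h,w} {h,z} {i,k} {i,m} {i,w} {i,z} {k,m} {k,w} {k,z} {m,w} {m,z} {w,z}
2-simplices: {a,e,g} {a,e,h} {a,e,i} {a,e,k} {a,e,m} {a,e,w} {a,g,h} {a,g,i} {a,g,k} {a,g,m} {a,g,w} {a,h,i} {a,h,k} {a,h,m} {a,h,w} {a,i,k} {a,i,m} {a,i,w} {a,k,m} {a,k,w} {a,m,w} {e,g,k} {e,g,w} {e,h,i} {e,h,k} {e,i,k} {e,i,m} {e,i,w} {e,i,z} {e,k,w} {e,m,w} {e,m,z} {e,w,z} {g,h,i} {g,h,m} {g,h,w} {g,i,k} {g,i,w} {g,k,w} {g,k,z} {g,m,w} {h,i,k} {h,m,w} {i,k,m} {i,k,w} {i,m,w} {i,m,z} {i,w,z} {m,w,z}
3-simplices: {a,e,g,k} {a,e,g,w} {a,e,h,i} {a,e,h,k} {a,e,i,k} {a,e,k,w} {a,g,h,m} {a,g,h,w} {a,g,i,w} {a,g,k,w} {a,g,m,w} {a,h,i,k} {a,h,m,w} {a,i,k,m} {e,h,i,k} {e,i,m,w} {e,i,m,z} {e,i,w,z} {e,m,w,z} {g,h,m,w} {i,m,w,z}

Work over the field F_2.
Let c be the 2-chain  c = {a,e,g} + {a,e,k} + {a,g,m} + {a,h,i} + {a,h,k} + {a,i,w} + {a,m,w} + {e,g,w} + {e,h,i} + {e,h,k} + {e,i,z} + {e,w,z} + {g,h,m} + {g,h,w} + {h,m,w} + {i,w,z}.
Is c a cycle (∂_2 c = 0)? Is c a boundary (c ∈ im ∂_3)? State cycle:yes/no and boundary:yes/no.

cycle:yes boundary:no

n_0=9 n_1=35 n_2=49 n_3=21  [Z2]
∂1: piv[ae,ag,ah,ai,ak,am,aw,ez] rk=8  ker:eg,eh,ei,ek,em,ew,gh,gi,gk,gm,gw,gz,hi,hk,hm,hw,hz,ik,im,iw,iz,km,kw,kz,mw,mz,wz
∂2: piv[aeg,aeh,aei,aek,aem,aew,agh,agi,agk,agm,agw,ahi,ahk,ahm,ahw,aik,aim,aiw,akm,akw,amw,eiz,emz,ewz,gkz] rk=25  ker:egk,egw,ehi,ehk,eik,eim,eiw,ekw,emw,ghi,ghm,ghw,gik,giw,gkw,gmw,hik,hmw,ikm,ikw,imw,imz,iwz,mwz
∂3: piv[aegk,aegw,aehi,aehk,aeik,aekw,aghm,aghw,agiw,agkw,agmw,ahik,ahmw,aikm,eimw,eimz,eiwz,emwz] rk=18  ker:ehik,ghmw,imwz
∂2c = 0
c vs im∂3: residual ≠ 0 ⇒ not boundary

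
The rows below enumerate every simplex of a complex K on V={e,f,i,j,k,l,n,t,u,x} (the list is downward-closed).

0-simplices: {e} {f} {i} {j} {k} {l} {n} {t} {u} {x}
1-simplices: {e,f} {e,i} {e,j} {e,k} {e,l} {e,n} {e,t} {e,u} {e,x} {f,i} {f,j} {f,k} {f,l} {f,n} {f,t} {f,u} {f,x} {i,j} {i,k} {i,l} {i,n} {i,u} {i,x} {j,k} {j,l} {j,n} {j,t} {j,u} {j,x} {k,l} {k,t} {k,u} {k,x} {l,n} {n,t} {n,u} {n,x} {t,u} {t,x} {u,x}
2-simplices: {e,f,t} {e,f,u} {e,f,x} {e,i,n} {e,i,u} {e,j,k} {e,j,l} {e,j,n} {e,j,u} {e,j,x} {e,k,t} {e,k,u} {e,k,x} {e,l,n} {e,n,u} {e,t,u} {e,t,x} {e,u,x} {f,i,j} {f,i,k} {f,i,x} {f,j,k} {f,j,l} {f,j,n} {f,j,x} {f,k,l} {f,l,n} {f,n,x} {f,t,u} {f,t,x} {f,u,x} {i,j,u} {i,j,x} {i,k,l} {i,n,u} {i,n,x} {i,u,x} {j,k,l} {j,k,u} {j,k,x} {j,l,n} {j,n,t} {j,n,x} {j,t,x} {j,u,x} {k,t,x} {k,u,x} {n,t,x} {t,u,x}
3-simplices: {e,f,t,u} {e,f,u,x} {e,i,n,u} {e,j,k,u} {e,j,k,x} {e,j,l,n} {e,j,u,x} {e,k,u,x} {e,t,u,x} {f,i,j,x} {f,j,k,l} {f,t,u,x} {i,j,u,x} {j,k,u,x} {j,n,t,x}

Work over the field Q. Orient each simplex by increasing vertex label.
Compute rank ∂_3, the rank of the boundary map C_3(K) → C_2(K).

rank∂_3=14

n_0=10 n_1=40 n_2=49 n_3=15  [Q]
∂1: piv[ef,ei,ej,ek,el,en,et,eu,ex] rk=9  ker:fi,fj,fk,fl,fn,ft,fu,fx,ij,ik,il,in,iu,ix,jk,jl,jn,jt,ju,jx,kl,kt,ku,kx,ln,nt,nu,nx,tu,tx,ux
∂2: piv[eft,efu,efx,ein,eiu,ejk,ejl,ejn,eju,ejx,ekt,eku,ekx,eln,enu,etu,etx,eux,fij,fik,fix,fjk,fjl,fjn,fjx,fkl,fnx,iju,ikl,jnt,jtx] rk=31  ker:fln,ftu,ftx,fux,ijx,inu,inx,iux,jkl,jku,jkx,jln,jnx,jux,ktx,kux,ntx,tux
∂3: piv[eftu,efux,einu,ejku,ejkx,ejln,ejux,ekux,etux,fijx,fjkl,ftux,ijux,jntx] rk=14  ker:jkux
rk∂_3=14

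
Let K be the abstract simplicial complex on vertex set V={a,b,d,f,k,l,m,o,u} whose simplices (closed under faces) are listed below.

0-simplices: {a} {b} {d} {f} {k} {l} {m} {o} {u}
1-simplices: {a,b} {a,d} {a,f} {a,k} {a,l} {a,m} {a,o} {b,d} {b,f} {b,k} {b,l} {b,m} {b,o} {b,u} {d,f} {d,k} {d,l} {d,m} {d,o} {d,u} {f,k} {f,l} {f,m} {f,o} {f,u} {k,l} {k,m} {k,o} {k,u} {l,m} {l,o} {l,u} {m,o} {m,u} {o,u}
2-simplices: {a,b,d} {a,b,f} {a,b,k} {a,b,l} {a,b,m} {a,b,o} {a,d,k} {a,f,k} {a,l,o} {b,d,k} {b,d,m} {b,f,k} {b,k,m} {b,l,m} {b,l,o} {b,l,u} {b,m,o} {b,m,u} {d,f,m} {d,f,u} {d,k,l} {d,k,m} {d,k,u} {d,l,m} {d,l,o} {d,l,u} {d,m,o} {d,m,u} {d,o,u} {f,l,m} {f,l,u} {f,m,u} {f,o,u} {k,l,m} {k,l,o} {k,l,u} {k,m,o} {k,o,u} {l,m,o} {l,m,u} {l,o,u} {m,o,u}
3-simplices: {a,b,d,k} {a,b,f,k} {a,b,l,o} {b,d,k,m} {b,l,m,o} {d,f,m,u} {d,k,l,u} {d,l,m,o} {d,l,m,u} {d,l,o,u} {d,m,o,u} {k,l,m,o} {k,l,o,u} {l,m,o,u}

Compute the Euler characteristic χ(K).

n_0=9 n_1=35 n_2=42 n_3=14
χ=+9−35+42−14=2

χ(K)=2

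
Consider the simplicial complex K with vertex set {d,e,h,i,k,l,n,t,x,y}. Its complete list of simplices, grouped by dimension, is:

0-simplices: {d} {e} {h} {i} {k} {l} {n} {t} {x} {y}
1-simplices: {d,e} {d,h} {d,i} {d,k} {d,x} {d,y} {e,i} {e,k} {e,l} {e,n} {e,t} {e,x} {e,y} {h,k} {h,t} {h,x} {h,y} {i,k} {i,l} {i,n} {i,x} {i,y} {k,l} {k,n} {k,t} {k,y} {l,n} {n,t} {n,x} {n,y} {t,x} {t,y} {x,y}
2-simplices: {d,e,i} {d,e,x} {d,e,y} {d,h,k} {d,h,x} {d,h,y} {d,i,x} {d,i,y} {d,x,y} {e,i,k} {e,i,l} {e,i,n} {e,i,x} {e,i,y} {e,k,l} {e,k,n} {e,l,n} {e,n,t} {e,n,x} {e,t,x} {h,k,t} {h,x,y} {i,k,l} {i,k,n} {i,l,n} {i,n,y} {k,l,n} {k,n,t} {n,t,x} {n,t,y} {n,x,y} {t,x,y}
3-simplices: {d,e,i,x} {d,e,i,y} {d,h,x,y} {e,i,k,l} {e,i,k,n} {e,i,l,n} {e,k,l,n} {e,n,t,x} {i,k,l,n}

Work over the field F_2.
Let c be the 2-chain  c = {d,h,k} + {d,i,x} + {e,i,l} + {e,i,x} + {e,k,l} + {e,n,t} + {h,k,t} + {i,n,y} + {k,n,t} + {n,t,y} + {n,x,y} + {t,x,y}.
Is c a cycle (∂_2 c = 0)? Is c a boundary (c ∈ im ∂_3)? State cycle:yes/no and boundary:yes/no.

cycle:no boundary:no

n_0=10 n_1=33 n_2=32 n_3=9  [Z2]
∂1: piv[de,dh,di,dk,dx,dy,el,en,et] rk=9  ker:ei,ek,ex,ey,hk,ht,hx,hy,ik,il,in,ix,iy,kl,kn,kt,ky,ln,nt,nx,ny,tx,ty,xy
∂2: piv[dei,dex,dey,dhk,dhx,dhy,dix,diy,dxy,eik,eil,ein,ekl,ekn,eln,ent,enx,etx,hkt,iny,knt,nty] rk=22  ker:eix,eiy,hxy,ikl,ikn,iln,kln,ntx,nxy,txy
∂3: piv[deix,deiy,dhxy,eikl,eikn,eiln,ekln,entx] rk=8  ker:ikln
∂2c = {d,h} + {d,i} + {d,k} + {d,x} + {e,k} + {e,n} + {e,t} + {e,x} + {h,t} + {i,l} + {i,n} + {i,y} + {k,l} + {k,n} + {n,t} + {n,x} + {n,y} + {t,x}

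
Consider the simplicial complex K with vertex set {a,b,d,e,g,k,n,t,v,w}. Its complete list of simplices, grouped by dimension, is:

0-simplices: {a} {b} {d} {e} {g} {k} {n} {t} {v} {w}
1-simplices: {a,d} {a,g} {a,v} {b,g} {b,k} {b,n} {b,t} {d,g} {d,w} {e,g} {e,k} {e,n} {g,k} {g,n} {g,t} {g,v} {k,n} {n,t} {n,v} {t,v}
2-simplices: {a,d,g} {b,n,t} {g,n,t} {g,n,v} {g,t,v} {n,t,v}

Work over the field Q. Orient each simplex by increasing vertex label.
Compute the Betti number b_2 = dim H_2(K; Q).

b_2=1

n_0=10 n_1=20 n_2=6  [Q]
∂1: piv[ad,ag,av,bg,bk,bn,bt,dw,eg] rk=9  ker:dg,ek,en,gk,gn,gt,gv,kn,nt,nv,tv
∂2: piv[adg,bnt,gnt,gnv,gtv] rk=5  ker:ntv
b_2=(6−5)−0=1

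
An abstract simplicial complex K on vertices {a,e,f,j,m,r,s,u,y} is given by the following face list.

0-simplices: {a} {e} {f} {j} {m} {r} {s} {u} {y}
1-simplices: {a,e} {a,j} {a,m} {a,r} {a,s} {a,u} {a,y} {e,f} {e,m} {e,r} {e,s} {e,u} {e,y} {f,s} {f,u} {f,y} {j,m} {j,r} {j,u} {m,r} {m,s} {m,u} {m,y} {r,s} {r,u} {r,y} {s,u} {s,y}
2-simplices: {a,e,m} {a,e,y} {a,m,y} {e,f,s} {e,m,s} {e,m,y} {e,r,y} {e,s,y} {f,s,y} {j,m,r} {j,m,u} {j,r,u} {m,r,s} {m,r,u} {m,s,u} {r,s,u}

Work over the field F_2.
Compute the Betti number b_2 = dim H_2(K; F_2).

b_2=3

n_0=9 n_1=28 n_2=16  [Z2]
∂1: piv[ae,aj,am,ar,as,au,ay,ef] rk=8  ker:em,er,es,eu,ey,fs,fu,fy,jm,jr,ju,mr,ms,mu,my,rs,ru,ry,su,sy
∂2: piv[aem,aey,amy,efs,ems,ery,esy,fsy,jmr,jmu,jru,mrs,msu] rk=13  ker:emy,mru,rsu
b_2=(16−13)−0=3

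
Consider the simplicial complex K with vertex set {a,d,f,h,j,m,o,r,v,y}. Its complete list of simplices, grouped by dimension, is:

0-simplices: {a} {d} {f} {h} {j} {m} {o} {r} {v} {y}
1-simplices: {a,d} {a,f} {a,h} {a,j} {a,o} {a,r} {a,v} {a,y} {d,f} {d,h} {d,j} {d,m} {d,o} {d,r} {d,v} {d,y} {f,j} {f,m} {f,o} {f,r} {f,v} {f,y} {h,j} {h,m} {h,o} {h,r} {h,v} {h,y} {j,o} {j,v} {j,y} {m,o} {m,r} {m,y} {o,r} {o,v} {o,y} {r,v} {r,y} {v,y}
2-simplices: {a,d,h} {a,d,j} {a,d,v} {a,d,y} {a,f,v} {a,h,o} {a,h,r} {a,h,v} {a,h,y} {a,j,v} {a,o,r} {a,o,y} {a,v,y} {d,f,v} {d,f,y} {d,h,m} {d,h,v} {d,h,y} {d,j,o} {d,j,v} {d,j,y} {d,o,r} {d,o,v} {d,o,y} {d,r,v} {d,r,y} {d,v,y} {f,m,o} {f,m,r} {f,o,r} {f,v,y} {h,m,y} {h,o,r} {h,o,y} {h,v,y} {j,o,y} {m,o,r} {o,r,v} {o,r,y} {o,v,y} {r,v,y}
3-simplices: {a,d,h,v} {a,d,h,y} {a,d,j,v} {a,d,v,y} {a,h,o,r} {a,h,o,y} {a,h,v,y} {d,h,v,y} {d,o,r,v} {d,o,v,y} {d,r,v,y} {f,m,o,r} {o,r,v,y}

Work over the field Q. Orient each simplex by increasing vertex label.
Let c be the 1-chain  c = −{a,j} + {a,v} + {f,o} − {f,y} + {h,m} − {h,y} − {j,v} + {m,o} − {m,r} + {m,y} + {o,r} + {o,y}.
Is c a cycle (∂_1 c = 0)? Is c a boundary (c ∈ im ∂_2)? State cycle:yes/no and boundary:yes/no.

n_0=10 n_1=40 n_2=41 n_3=13  [Q]
∂1: piv[ad,af,ah,aj,ao,ar,av,ay,dm] rk=9  ker:df,dh,dj,do,dr,dv,dy,fj,fm,fo,fr,fv,fy,hj,hm,ho,hr,hv,hy,jo,jv,jy,mo,mr,my,or,ov,oy,rv,ry,vy
∂2: piv[adh,adj,adv,ady,afv,aho,ahr,ahv,ahy,ajv,aor,aoy,avy,dfv,dfy,dhm,djo,djy,dor,dov,doy,drv,dry,fmo,fmr,for,hmy] rk=27  ker:dhv,dhy,djv,dvy,fvy,hor,hoy,hvy,joy,mor,orv,ory,ovy,rvy
∂3: piv[adhv,adhy,adjv,advy,ahor,ahoy,ahvy,dorv,dovy,drvy,fmor,orvy] rk=12  ker:dhvy
∂1c = 0
c vs im∂2: residual ≠ 0 ⇒ not boundary

cycle:yes boundary:no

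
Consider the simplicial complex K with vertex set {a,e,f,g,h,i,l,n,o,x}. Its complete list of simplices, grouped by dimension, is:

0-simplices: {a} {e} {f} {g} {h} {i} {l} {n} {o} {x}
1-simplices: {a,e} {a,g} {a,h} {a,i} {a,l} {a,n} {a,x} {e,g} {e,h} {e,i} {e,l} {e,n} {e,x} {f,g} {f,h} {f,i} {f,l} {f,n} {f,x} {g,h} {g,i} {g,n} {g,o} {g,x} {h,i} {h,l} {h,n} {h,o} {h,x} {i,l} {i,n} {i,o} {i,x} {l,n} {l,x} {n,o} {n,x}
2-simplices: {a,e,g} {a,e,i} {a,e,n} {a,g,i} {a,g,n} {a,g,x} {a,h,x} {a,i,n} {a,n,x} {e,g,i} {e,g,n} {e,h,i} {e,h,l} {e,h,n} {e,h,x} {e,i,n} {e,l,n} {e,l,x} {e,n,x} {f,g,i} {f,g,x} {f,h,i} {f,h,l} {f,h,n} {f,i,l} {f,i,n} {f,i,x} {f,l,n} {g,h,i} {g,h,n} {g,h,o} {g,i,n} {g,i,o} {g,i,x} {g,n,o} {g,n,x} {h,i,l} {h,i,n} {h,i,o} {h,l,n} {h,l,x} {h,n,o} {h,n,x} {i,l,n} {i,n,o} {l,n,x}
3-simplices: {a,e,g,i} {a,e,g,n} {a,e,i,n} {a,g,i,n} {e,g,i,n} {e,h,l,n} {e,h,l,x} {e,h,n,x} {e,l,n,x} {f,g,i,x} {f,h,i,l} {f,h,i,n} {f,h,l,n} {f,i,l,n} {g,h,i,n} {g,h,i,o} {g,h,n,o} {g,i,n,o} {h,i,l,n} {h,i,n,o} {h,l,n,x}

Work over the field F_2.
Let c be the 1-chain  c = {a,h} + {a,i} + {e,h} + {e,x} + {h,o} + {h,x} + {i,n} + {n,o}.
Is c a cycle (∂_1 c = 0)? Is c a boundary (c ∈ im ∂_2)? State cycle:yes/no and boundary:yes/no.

cycle:yes boundary:yes

n_0=10 n_1=37 n_2=46 n_3=21  [Z2]
∂1: piv[ae,ag,ah,ai,al,an,ax,fg,go] rk=9  ker:eg,eh,ei,el,en,ex,fh,fi,fl,fn,fx,gh,gi,gn,gx,hi,hl,hn,ho,hx,il,in,io,ix,ln,lx,no,nx
∂2: piv[aeg,aei,aen,agi,agn,agx,ahx,ain,anx,ehi,ehl,ehn,ehx,eln,elx,enx,fgi,fgx,fhi,fhl,fhn,fil,fix,ghi,gho,gio,gno] rk=27  ker:egi,egn,ein,fin,fln,ghn,gin,gix,gnx,hil,hin,hio,hln,hlx,hno,hnx,iln,ino,lnx
∂3: piv[aegi,aegn,aein,agin,ehln,ehlx,ehnx,elnx,fgix,fhil,fhin,fhln,filn,ghin,ghio,ghno,gino] rk=17  ker:egin,hiln,hino,hlnx
∂1c = 0
c vs im∂2: reduces to 0 ⇒ boundary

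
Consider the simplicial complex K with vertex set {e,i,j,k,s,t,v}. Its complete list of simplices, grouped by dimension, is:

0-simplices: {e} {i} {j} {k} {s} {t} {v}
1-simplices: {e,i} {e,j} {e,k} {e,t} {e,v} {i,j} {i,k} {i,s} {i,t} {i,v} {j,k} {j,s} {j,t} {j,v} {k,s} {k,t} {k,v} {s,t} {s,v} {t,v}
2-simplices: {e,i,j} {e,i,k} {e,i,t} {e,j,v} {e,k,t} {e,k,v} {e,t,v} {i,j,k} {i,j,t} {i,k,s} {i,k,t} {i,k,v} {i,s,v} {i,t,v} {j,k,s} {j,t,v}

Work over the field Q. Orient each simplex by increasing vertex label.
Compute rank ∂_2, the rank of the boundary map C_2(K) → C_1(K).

rank∂_2=13

n_0=7 n_1=20 n_2=16  [Q]
∂1: piv[ei,ej,ek,et,ev,is] rk=6  ker:ij,ik,it,iv,jk,js,jt,jv,ks,kt,kv,st,sv,tv
∂2: piv[eij,eik,eit,ejv,ekt,ekv,etv,ijk,ijt,iks,ikv,isv,jks] rk=13  ker:ikt,itv,jtv
rk∂_2=13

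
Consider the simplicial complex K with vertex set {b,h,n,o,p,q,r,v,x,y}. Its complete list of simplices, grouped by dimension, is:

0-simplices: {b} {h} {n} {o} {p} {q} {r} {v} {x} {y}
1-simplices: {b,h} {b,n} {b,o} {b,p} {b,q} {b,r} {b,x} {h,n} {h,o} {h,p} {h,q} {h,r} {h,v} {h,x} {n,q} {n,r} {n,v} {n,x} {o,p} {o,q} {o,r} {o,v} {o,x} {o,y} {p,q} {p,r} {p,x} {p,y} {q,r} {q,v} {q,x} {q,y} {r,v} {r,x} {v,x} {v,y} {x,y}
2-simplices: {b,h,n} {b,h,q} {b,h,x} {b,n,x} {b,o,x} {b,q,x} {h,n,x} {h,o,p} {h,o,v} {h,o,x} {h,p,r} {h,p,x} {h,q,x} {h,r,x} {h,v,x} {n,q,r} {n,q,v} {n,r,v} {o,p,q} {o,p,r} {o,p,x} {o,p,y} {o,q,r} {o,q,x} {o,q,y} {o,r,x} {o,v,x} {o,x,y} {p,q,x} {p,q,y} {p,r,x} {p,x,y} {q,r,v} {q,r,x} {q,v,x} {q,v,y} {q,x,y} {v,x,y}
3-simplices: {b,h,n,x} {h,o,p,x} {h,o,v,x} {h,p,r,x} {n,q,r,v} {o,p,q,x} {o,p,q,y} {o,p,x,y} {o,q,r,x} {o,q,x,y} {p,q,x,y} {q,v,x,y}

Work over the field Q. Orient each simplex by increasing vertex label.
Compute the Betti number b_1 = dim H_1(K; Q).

n_0=10 n_1=37 n_2=38 n_3=12  [Q]
∂1: piv[bh,bn,bo,bp,bq,br,bx,hv,oy] rk=9  ker:hn,ho,hp,hq,hr,hx,nq,nr,nv,nx,op,oq,or,ov,ox,pq,pr,px,py,qr,qv,qx,qy,rv,rx,vx,vy,xy
∂2: piv[bhn,bhq,bhx,bnx,box,bqx,hop,hov,hox,hpr,hpx,hrx,hvx,nqr,nqv,nrv,opq,opr,opy,oqr,oqx,oqy,oxy,qvx,qvy] rk=25  ker:hnx,hqx,opx,orx,ovx,pqx,pqy,prx,pxy,qrv,qrx,qxy,vxy
∂3: piv[bhnx,hopx,hovx,hprx,nqrv,opqx,opqy,opxy,oqrx,oqxy,qvxy] rk=11  ker:pqxy
b_1=(37−9)−25=3

b_1=3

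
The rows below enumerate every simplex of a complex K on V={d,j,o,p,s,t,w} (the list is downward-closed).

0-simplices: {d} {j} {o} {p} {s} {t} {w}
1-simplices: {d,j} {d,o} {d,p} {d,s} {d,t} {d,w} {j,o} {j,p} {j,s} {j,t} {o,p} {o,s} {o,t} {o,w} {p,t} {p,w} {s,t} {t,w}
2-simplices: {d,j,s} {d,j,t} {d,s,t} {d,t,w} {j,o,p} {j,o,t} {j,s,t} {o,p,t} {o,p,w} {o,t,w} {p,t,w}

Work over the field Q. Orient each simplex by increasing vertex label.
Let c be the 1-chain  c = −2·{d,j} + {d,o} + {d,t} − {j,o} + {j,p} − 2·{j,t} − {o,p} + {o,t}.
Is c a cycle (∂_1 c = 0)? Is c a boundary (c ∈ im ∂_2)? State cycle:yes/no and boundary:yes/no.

cycle:yes boundary:no

n_0=7 n_1=18 n_2=11  [Q]
∂1: piv[dj,do,dp,ds,dt,dw] rk=6  ker:jo,jp,js,jt,op,os,ot,ow,pt,pw,st,tw
∂2: piv[djs,djt,dst,dtw,jop,jot,opt,opw,otw] rk=9  ker:jst,ptw
∂1c = 0
c vs im∂2: residual ≠ 0 ⇒ not boundary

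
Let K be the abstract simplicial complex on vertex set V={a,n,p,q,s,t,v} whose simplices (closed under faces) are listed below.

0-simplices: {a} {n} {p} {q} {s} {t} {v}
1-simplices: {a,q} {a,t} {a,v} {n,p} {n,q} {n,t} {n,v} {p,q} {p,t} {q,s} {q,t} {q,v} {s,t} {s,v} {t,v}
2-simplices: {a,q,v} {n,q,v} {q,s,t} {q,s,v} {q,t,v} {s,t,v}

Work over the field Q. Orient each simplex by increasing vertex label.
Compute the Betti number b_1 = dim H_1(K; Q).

b_1=4

n_0=7 n_1=15 n_2=6  [Q]
∂1: piv[aq,at,av,np,nq,qs] rk=6  ker:nt,nv,pq,pt,qt,qv,st,sv,tv
∂2: piv[aqv,nqv,qst,qsv,qtv] rk=5  ker:stv
b_1=(15−6)−5=4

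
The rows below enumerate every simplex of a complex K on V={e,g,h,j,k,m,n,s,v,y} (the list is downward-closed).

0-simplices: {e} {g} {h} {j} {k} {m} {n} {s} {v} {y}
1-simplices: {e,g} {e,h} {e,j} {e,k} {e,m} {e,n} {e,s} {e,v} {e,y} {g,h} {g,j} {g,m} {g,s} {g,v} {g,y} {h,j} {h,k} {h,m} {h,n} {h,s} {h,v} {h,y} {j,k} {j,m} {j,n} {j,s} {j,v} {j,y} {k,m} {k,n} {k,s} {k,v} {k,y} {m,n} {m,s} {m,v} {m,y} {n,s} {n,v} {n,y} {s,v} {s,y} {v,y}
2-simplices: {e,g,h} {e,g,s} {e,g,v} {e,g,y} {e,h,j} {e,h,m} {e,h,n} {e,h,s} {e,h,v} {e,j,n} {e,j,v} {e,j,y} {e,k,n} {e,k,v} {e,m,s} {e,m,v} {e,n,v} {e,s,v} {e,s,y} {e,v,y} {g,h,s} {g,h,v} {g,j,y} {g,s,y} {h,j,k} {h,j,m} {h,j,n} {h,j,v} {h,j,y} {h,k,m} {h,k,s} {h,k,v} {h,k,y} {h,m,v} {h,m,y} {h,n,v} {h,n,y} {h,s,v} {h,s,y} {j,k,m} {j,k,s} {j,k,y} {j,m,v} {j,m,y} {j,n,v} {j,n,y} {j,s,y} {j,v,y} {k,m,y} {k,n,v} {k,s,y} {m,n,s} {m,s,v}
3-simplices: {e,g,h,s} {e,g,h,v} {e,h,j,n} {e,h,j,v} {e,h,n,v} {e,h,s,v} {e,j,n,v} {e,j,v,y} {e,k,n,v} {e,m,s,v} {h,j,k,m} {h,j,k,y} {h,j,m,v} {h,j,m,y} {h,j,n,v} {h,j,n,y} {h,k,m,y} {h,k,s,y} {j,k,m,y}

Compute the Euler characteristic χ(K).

χ(K)=1

n_0=10 n_1=43 n_2=53 n_3=19
χ=+10−43+53−19=1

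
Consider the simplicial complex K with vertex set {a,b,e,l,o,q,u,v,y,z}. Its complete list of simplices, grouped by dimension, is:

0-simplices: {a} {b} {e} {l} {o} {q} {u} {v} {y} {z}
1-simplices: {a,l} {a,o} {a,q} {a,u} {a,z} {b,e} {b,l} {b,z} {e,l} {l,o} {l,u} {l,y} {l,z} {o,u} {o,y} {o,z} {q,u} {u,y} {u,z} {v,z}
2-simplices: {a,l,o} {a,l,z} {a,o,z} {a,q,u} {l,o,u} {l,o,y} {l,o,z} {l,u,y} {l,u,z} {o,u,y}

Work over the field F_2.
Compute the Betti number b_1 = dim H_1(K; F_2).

n_0=10 n_1=20 n_2=10  [Z2]
∂1: piv[al,ao,aq,au,az,be,bl,ly,vz] rk=9  ker:bz,el,lo,lu,lz,ou,oy,oz,qu,uy,uz
∂2: piv[alo,alz,aoz,aqu,lou,loy,luy,luz] rk=8  ker:loz,ouy
b_1=(20−9)−8=3

b_1=3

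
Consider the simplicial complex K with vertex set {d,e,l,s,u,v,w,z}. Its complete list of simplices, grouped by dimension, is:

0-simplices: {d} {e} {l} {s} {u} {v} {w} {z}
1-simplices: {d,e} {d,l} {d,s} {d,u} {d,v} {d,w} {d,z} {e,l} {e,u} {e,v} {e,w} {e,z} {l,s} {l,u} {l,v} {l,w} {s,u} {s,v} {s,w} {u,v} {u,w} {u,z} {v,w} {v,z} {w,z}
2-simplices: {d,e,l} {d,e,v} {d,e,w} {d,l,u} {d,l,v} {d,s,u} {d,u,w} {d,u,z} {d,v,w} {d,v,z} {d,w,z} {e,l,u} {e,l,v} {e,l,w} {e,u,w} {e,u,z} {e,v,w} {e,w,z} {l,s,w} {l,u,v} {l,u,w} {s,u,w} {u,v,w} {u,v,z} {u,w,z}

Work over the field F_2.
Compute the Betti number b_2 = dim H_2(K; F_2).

n_0=8 n_1=25 n_2=25  [Z2]
∂1: piv[de,dl,ds,du,dv,dw,dz] rk=7  ker:el,eu,ev,ew,ez,ls,lu,lv,lw,su,sv,sw,uv,uw,uz,vw,vz,wz
∂2: piv[del,dev,dew,dlu,dlv,dsu,duw,duz,dvw,dvz,dwz,elu,elw,euz,lsw,luv,suw] rk=17  ker:elv,euw,evw,ewz,luw,uvw,uvz,uwz
b_2=(25−17)−0=8

b_2=8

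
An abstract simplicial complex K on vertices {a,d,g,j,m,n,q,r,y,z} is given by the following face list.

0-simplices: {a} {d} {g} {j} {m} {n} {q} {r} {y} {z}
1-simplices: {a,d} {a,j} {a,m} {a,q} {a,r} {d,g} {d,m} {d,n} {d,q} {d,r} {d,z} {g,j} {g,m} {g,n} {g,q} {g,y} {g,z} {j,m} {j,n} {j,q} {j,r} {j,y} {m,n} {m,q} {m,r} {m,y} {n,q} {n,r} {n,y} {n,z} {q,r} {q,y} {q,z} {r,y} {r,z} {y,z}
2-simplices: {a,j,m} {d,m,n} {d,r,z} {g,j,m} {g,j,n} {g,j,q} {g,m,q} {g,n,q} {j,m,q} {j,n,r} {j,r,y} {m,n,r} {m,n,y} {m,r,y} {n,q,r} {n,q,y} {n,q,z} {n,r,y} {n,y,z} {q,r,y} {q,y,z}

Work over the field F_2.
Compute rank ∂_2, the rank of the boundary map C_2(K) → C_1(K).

rank∂_2=17

n_0=10 n_1=36 n_2=21  [Z2]
∂1: piv[ad,aj,am,aq,ar,dg,dn,dz,gy] rk=9  ker:dm,dq,dr,gj,gm,gn,gq,gz,jm,jn,jq,jr,jy,mn,mq,mr,my,nq,nr,ny,nz,qr,qy,qz,ry,rz,yz
∂2: piv[ajm,dmn,drz,gjm,gjn,gjq,gmq,gnq,jnr,jry,mnr,mny,mry,nqr,nqy,nqz,nyz] rk=17  ker:jmq,nry,qry,qyz
rk∂_2=17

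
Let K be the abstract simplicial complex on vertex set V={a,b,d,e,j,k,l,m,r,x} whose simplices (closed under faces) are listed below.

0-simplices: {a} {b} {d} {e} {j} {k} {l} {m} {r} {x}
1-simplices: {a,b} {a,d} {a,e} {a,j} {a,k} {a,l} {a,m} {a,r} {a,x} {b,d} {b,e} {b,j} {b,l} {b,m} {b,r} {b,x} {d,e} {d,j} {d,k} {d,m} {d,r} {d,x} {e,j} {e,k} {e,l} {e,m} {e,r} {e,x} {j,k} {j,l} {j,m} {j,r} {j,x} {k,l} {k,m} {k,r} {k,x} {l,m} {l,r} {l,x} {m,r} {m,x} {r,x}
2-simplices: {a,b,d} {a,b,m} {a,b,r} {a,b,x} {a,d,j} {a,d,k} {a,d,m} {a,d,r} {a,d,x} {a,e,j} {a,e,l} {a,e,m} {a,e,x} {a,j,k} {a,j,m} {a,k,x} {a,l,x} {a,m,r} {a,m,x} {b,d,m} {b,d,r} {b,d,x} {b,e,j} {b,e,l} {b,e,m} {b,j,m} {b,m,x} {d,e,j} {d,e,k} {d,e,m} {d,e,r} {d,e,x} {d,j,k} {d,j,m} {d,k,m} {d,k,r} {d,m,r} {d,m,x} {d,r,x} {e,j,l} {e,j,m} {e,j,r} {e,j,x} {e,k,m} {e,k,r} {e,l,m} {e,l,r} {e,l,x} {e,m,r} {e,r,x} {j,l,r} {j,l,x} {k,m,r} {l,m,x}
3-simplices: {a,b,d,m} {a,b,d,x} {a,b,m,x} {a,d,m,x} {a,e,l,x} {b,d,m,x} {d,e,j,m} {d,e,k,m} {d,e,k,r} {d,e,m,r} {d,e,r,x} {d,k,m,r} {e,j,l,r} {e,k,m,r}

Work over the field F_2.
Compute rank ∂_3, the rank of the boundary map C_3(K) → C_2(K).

rank∂_3=12

n_0=10 n_1=43 n_2=54 n_3=14  [Z2]
∂1: piv[ab,ad,ae,aj,ak,al,am,ar,ax] rk=9  ker:bd,be,bj,bl,bm,br,bx,de,dj,dk,dm,dr,dx,ej,ek,el,em,er,ex,jk,jl,jm,jr,jx,kl,km,kr,kx,lm,lr,lx,mr,mx,rx
∂2: piv[abd,abm,abr,abx,adj,adk,adm,adr,adx,aej,ael,aem,aex,ajk,ajm,akx,alx,amr,amx,bej,bel,bem,dej,dek,der,dkm,dkr,drx,ejl,ejr,ejx,elm,elr] rk=33  ker:bdm,bdr,bdx,bjm,bmx,dem,dex,djk,djm,dmr,dmx,ejm,ekm,ekr,elx,emr,erx,jlr,jlx,kmr,lmx
∂3: piv[abdm,abdx,abmx,admx,aelx,dejm,dekm,dekr,demr,derx,dkmr,ejlr] rk=12  ker:bdmx,ekmr
rk∂_3=12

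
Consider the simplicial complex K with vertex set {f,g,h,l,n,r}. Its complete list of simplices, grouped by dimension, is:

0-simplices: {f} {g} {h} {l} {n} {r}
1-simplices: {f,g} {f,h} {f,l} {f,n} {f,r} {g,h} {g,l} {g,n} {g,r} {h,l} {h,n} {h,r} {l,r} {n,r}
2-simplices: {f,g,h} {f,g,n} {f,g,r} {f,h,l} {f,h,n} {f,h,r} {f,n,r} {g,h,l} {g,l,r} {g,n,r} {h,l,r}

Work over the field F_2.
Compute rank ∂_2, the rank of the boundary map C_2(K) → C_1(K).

n_0=6 n_1=14 n_2=11  [Z2]
∂1: piv[fg,fh,fl,fn,fr] rk=5  ker:gh,gl,gn,gr,hl,hn,hr,lr,nr
∂2: piv[fgh,fgn,fgr,fhl,fhn,fhr,fnr,ghl,glr] rk=9  ker:gnr,hlr
rk∂_2=9

rank∂_2=9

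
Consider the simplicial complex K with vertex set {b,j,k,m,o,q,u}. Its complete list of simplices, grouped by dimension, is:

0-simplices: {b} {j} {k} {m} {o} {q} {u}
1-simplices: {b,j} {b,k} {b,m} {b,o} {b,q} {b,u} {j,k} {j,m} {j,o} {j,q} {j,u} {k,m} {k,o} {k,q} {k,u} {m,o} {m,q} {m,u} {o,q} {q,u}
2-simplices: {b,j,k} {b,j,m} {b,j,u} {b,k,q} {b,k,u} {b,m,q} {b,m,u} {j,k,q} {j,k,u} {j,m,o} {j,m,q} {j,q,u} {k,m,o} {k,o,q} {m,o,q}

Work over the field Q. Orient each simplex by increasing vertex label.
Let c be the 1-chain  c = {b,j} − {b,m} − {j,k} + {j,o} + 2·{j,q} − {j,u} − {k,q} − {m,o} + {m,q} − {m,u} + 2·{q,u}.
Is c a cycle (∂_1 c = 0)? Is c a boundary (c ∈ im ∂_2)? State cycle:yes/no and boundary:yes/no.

n_0=7 n_1=20 n_2=15  [Q]
∂1: piv[bj,bk,bm,bo,bq,bu] rk=6  ker:jk,jm,jo,jq,ju,km,ko,kq,ku,mo,mq,mu,oq,qu
∂2: piv[bjk,bjm,bju,bkq,bku,bmq,bmu,jkq,jmo,jqu,kmo,koq,moq] rk=13  ker:jku,jmq
∂1c = 0
c vs im∂2: reduces to 0 ⇒ boundary

cycle:yes boundary:yes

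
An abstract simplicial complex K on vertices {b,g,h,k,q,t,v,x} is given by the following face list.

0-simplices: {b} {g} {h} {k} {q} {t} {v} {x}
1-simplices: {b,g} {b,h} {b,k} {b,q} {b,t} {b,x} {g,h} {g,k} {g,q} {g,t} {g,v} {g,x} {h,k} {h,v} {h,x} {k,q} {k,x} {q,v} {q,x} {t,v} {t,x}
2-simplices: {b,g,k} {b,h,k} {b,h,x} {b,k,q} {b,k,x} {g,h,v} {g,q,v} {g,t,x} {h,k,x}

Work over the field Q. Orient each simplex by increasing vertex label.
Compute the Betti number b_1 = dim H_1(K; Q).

b_1=6

n_0=8 n_1=21 n_2=9  [Q]
∂1: piv[bg,bh,bk,bq,bt,bx,gv] rk=7  ker:gh,gk,gq,gt,gx,hk,hv,hx,kq,kx,qv,qx,tv,tx
∂2: piv[bgk,bhk,bhx,bkq,bkx,ghv,gqv,gtx] rk=8  ker:hkx
b_1=(21−7)−8=6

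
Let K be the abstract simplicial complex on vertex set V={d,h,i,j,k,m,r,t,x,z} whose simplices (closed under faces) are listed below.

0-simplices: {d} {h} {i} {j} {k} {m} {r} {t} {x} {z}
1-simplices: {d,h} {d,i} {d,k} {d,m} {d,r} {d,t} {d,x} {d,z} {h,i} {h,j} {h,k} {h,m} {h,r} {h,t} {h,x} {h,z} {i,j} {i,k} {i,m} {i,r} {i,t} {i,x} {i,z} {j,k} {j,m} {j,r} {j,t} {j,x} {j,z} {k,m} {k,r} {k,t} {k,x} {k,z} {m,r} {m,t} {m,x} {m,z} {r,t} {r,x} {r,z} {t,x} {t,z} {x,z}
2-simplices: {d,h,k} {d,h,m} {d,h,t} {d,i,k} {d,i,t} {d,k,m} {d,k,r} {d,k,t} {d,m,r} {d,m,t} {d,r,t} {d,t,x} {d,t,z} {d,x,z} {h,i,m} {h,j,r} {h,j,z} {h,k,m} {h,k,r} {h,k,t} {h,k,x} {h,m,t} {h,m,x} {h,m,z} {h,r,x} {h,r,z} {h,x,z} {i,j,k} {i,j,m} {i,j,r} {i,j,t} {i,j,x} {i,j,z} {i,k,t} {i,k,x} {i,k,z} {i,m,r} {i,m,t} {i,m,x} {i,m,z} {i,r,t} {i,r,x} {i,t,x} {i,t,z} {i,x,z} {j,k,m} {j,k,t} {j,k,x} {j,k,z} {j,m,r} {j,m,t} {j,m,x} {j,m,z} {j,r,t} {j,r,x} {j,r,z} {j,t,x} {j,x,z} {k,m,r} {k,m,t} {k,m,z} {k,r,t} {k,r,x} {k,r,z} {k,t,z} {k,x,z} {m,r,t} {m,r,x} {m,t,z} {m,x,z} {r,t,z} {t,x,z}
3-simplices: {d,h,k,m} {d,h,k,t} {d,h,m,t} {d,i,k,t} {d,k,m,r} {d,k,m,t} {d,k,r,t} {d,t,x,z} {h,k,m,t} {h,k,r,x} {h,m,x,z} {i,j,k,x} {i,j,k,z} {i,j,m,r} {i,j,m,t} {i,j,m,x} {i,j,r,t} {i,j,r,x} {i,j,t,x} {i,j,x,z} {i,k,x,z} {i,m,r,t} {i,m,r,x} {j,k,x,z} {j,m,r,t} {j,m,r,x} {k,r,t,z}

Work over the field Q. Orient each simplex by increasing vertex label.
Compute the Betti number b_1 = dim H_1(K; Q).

b_1=0

n_0=10 n_1=44 n_2=72 n_3=27  [Q]
∂1: piv[dh,di,dk,dm,dr,dt,dx,dz,hj] rk=9  ker:hi,hk,hm,hr,ht,hx,hz,ij,ik,im,ir,it,ix,iz,jk,jm,jr,jt,jx,jz,km,kr,kt,kx,kz,mr,mt,mx,mz,rt,rx,rz,tx,tz,xz
∂2: piv[dhk,dhm,dht,dik,dit,dkm,dkr,dkt,dmr,dmt,drt,dtx,dtz,dxz,him,hjr,hjz,hkr,hkx,hmx,hmz,hrx,hrz,hxz,ijk,ijm,ijr,ijt,ijx,ijz,ikx,ikz,imr,imt,itx] rk=35  ker:hkm,hkt,hmt,ikt,imx,imz,irt,irx,itz,ixz,jkm,jkt,jkx,jkz,jmr,jmt,jmx,jmz,jrt,jrx,jrz,jtx,jxz,kmr,kmt,kmz,krt,krx,krz,ktz,kxz,mrt,mrx,mtz,mxz,rtz,txz
∂3: piv[dhkm,dhkt,dhmt,dikt,dkmr,dkmt,dkrt,dtxz,hkrx,hmxz,ijkx,ijkz,ijmr,ijmt,ijmx,ijrt,ijrx,ijtx,ijxz,ikxz,imrt,imrx,krtz] rk=23  ker:hkmt,jkxz,jmrt,jmrx
b_1=(44−9)−35=0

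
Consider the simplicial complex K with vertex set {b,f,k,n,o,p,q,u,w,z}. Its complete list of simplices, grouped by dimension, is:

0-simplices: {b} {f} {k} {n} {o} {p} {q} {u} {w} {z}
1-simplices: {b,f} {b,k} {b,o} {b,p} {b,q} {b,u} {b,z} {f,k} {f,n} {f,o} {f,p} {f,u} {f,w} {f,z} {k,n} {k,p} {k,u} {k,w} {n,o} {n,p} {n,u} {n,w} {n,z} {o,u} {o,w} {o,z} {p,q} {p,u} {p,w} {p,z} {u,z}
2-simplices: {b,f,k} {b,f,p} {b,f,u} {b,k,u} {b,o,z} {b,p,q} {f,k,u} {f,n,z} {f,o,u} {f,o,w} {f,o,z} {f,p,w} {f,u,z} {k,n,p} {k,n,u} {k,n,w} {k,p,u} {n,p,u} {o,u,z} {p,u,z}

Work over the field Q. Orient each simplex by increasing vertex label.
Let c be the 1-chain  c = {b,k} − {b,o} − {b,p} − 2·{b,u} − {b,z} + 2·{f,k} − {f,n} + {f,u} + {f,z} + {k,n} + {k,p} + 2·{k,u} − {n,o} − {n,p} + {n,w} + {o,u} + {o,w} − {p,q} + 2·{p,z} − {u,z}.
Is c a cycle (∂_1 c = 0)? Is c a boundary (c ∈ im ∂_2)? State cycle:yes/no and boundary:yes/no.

cycle:no boundary:no

n_0=10 n_1=31 n_2=20  [Q]
∂1: piv[bf,bk,bo,bp,bq,bu,bz,fn,fw] rk=9  ker:fk,fo,fp,fu,fz,kn,kp,ku,kw,no,np,nu,nw,nz,ou,ow,oz,pq,pu,pw,pz,uz
∂2: piv[bfk,bfp,bfu,bku,boz,bpq,fnz,fou,fow,foz,fpw,fuz,knp,knu,knw,kpu,puz] rk=17  ker:fku,npu,ouz
∂1c = 4·{b} − 3·{f} − {k} + {n} − 4·{o} − 2·{p} − {q} + 3·{u} + 2·{w} + {z}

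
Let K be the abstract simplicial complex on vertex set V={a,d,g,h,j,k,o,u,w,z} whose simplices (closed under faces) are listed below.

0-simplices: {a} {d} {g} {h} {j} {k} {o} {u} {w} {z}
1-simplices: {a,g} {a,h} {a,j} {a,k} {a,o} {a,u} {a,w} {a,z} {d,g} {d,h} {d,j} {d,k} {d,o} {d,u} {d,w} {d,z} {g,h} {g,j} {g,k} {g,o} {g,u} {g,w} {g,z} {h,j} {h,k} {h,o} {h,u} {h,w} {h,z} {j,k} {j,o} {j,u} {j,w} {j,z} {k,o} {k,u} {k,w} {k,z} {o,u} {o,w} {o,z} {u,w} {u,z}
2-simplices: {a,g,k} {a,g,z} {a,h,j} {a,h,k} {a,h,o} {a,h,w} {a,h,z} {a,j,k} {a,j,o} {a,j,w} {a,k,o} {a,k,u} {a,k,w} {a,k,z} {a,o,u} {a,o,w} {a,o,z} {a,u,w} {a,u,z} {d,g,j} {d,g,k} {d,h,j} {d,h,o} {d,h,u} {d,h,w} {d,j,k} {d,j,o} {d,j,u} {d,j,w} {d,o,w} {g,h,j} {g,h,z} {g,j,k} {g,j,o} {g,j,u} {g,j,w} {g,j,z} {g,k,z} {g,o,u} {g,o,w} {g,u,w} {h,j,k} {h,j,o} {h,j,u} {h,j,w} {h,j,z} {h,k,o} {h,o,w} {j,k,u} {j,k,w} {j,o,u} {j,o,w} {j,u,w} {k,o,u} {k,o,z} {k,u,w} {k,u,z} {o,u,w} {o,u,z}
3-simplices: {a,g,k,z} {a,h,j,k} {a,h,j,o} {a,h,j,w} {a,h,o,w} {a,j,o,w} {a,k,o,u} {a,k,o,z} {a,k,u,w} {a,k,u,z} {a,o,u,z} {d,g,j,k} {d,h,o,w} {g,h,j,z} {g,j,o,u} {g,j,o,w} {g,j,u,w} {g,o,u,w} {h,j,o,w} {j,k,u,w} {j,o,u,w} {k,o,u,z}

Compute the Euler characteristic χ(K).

χ(K)=4

n_0=10 n_1=43 n_2=59 n_3=22
χ=+10−43+59−22=4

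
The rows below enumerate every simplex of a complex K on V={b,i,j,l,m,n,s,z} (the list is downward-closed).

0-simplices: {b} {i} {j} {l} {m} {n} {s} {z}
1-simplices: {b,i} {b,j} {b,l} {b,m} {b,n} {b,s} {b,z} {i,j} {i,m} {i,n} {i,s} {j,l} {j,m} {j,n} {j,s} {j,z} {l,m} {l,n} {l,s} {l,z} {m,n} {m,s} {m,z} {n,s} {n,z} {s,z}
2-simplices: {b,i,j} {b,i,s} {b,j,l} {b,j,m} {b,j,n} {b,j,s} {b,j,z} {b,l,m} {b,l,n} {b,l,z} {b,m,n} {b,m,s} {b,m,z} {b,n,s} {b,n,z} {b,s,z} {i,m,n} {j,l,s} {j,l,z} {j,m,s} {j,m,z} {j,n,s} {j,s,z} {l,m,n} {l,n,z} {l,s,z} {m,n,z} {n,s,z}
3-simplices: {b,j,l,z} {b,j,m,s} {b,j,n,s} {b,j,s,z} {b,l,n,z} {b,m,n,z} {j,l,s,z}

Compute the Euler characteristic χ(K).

χ(K)=3

n_0=8 n_1=26 n_2=28 n_3=7
χ=+8−26+28−7=3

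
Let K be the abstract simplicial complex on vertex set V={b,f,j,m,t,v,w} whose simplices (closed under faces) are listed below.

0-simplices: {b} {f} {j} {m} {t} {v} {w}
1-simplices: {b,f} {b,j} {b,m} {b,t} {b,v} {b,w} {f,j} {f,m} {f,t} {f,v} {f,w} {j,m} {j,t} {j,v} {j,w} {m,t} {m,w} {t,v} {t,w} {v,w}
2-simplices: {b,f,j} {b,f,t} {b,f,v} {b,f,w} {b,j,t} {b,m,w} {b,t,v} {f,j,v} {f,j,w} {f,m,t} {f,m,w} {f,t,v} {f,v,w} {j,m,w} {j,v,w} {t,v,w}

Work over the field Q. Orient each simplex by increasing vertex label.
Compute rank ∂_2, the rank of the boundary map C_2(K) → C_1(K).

n_0=7 n_1=20 n_2=16  [Q]
∂1: piv[bf,bj,bm,bt,bv,bw] rk=6  ker:fj,fm,ft,fv,fw,jm,jt,jv,jw,mt,mw,tv,tw,vw
∂2: piv[bfj,bft,bfv,bfw,bjt,bmw,btv,fjv,fjw,fmt,fmw,fvw,jmw,tvw] rk=14  ker:ftv,jvw
rk∂_2=14

rank∂_2=14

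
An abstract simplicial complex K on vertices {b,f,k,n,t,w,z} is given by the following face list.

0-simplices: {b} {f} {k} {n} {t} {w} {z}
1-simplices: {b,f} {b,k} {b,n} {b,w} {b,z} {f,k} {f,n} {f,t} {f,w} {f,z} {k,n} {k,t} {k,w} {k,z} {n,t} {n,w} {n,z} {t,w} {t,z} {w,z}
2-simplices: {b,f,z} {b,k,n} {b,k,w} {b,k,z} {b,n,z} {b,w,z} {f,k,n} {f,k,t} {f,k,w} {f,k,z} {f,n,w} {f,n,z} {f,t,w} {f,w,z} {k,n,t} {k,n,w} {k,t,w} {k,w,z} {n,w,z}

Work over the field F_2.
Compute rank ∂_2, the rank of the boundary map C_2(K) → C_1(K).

n_0=7 n_1=20 n_2=19  [Z2]
∂1: piv[bf,bk,bn,bw,bz,ft] rk=6  ker:fk,fn,fw,fz,kn,kt,kw,kz,nt,nw,nz,tw,tz,wz
∂2: piv[bfz,bkn,bkw,bkz,bnz,bwz,fkn,fkt,fkw,fkz,fnw,ftw,knt] rk=13  ker:fnz,fwz,knw,ktw,kwz,nwz
rk∂_2=13

rank∂_2=13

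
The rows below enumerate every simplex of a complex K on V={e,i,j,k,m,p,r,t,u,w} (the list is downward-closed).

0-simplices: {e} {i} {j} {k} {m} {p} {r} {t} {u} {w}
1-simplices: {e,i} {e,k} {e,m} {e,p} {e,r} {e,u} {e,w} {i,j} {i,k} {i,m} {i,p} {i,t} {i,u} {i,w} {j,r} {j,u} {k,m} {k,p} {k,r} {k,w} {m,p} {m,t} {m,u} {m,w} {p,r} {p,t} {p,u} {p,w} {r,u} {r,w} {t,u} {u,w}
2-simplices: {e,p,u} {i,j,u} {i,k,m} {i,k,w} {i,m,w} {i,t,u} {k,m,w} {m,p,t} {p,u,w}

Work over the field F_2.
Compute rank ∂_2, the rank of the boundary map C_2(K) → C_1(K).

rank∂_2=8

n_0=10 n_1=32 n_2=9  [Z2]
∂1: piv[ei,ek,em,ep,er,eu,ew,ij,it] rk=9  ker:ik,im,ip,iu,iw,jr,ju,km,kp,kr,kw,mp,mt,mu,mw,pr,pt,pu,pw,ru,rw,tu,uw
∂2: piv[epu,iju,ikm,ikw,imw,itu,mpt,puw] rk=8  ker:kmw
rk∂_2=8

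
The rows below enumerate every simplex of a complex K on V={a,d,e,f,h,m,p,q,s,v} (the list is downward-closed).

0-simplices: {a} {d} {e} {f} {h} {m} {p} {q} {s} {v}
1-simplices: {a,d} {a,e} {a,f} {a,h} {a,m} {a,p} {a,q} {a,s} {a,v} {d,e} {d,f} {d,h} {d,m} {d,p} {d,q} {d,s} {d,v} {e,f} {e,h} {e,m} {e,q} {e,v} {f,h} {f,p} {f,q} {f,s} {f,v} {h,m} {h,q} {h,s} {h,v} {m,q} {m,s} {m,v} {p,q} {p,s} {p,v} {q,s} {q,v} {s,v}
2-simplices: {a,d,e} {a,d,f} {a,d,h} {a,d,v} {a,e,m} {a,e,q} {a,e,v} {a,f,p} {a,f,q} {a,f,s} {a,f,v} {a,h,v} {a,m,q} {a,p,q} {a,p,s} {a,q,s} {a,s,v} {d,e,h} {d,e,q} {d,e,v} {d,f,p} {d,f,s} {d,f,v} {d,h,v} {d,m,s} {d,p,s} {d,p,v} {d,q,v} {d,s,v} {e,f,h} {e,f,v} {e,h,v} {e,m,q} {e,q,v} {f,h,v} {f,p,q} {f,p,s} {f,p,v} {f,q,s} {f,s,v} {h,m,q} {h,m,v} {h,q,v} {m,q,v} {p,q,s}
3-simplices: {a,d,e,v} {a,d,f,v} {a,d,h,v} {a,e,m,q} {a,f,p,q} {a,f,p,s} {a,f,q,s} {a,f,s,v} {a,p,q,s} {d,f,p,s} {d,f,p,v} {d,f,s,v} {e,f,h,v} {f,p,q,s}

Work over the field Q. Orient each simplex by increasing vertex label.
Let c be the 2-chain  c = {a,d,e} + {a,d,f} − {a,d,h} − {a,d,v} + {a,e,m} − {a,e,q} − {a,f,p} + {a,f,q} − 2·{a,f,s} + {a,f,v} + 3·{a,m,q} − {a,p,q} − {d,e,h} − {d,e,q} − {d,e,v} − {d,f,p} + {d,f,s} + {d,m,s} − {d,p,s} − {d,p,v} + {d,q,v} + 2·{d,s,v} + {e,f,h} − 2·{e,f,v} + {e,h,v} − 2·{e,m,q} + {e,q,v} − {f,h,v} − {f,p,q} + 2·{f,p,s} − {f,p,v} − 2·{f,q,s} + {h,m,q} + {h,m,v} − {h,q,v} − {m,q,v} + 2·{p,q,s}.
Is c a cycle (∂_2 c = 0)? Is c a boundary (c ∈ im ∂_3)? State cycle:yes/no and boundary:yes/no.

n_0=10 n_1=40 n_2=45 n_3=14  [Q]
∂1: piv[ad,ae,af,ah,am,ap,aq,as,av] rk=9  ker:de,df,dh,dm,dp,dq,ds,dv,ef,eh,em,eq,ev,fh,fp,fq,fs,fv,hm,hq,hs,hv,mq,ms,mv,pq,ps,pv,qs,qv,sv
∂2: piv[ade,adf,adh,adv,aem,aeq,aev,afp,afq,afs,afv,ahv,amq,apq,aps,aqs,asv,deh,deq,dfp,dfs,dms,dpv,dqv,efh,efv,hmq,hmv,hqv] rk=29  ker:dev,dfv,dhv,dps,dsv,ehv,emq,eqv,fhv,fpq,fps,fpv,fqs,fsv,mqv,pqs
∂3: piv[adev,adfv,adhv,aemq,afpq,afps,afqs,afsv,apqs,dfps,dfpv,dfsv,efhv] rk=13  ker:fpqs
∂2c = −{a,e} − 2·{a,f} + {a,h} + 2·{a,m} − 2·{a,q} + 2·{a,s} − 2·{d,e} + {d,f} + {d,m} − {d,p} + 2·{d,q} + {d,s} − 2·{d,v} − {e,f} − {e,h} − {e,m} + {e,q} − {e,v} − 2·{f,p} − {f,s} + {f,v} + 2·{h,m} − 2·{h,q} + {m,q} + {m,s} + 2·{m,v} − {p,s} − 2·{p,v} + 2·{s,v}

cycle:no boundary:no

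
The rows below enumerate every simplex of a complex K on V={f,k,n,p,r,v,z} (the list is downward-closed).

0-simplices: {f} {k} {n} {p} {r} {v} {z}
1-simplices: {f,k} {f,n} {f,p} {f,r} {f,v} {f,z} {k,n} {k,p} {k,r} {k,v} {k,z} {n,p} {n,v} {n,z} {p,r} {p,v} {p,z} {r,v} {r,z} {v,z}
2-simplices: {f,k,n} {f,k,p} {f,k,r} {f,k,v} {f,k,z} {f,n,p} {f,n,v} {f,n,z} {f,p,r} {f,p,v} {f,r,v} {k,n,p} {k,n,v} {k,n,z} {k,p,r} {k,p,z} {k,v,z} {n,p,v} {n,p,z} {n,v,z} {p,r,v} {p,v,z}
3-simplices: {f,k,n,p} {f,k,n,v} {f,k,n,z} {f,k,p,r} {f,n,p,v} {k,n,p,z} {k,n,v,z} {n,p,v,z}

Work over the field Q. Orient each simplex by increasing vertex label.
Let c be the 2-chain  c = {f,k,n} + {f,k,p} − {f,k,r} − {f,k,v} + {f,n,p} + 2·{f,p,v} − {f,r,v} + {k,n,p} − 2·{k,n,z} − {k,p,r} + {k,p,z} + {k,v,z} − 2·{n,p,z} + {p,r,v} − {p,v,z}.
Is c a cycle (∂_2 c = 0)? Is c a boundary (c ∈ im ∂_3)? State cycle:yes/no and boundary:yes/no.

cycle:yes boundary:no

n_0=7 n_1=20 n_2=22 n_3=8  [Q]
∂1: piv[fk,fn,fp,fr,fv,fz] rk=6  ker:kn,kp,kr,kv,kz,np,nv,nz,pr,pv,pz,rv,rz,vz
∂2: piv[fkn,fkp,fkr,fkv,fkz,fnp,fnv,fnz,fpr,fpv,frv,kpz,kvz] rk=13  ker:knp,knv,knz,kpr,npv,npz,nvz,prv,pvz
∂3: piv[fknp,fknv,fknz,fkpr,fnpv,knpz,knvz,npvz] rk=8
∂2c = 0
c vs im∂3: residual ≠ 0 ⇒ not boundary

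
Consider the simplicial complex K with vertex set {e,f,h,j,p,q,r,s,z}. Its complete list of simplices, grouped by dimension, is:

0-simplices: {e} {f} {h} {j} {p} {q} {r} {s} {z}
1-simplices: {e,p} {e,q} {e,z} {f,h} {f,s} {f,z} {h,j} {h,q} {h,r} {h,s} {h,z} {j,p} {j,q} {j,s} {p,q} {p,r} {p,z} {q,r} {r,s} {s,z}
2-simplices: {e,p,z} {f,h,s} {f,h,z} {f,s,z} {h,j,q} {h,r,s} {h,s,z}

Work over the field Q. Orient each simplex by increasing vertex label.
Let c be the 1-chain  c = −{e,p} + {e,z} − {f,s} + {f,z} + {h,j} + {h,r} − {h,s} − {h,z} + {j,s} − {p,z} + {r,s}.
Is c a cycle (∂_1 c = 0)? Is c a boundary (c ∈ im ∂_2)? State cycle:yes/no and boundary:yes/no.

n_0=9 n_1=20 n_2=7  [Q]
∂1: piv[ep,eq,ez,fh,fs,fz,hj,hr] rk=8  ker:hq,hs,hz,jp,jq,js,pq,pr,pz,qr,rs,sz
∂2: piv[epz,fhs,fhz,fsz,hjq,hrs] rk=6  ker:hsz
∂1c = 0
c vs im∂2: residual ≠ 0 ⇒ not boundary

cycle:yes boundary:no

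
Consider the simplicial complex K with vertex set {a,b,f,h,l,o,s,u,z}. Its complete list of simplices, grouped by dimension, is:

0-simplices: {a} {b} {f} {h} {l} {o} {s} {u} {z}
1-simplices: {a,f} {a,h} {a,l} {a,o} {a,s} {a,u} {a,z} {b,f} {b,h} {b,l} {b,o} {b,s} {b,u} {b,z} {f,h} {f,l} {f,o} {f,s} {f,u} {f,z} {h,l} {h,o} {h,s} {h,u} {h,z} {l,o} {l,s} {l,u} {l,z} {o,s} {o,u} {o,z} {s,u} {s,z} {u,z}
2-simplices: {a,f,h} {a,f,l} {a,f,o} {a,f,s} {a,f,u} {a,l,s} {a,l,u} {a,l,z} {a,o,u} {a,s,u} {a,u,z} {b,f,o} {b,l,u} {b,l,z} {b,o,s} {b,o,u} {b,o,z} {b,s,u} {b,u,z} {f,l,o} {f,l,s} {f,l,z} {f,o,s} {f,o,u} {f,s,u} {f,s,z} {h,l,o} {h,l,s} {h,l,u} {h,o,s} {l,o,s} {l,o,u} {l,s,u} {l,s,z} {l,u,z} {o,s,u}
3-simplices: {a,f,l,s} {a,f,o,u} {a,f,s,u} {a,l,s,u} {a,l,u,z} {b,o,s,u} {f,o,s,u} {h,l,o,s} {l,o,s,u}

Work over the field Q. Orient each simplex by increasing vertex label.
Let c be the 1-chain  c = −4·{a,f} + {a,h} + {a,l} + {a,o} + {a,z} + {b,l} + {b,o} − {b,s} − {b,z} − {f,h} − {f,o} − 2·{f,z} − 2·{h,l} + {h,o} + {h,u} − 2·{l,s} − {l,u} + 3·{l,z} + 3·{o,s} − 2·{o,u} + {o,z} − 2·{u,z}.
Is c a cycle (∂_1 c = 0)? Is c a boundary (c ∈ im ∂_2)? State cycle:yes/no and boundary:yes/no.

cycle:yes boundary:yes

n_0=9 n_1=35 n_2=36 n_3=9  [Q]
∂1: piv[af,ah,al,ao,as,au,az,bf] rk=8  ker:bh,bl,bo,bs,bu,bz,fh,fl,fo,fs,fu,fz,hl,ho,hs,hu,hz,lo,ls,lu,lz,os,ou,oz,su,sz,uz
∂2: piv[afh,afl,afo,afs,afu,als,alu,alz,aou,asu,auz,bfo,blu,blz,bos,bou,boz,bsu,flo,flz,fsz,hlo,hls,hlu] rk=24  ker:buz,fls,fos,fou,fsu,hos,los,lou,lsu,lsz,luz,osu
∂3: piv[afls,afou,afsu,alsu,aluz,bosu,fosu,hlos,losu] rk=9
∂1c = 0
c vs im∂2: reduces to 0 ⇒ boundary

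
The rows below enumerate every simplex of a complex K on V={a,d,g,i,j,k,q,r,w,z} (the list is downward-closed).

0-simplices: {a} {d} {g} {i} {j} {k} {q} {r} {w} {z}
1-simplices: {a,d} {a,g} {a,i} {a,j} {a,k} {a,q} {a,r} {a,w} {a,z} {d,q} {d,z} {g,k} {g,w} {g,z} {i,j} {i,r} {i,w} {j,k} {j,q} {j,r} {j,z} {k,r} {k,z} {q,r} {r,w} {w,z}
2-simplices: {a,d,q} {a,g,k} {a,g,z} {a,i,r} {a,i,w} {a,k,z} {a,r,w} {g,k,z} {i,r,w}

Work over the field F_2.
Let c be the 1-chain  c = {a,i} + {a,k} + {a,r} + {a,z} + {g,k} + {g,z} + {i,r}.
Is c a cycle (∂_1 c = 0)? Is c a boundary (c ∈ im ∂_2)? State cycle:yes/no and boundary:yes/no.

n_0=10 n_1=26 n_2=9  [Z2]
∂1: piv[ad,ag,ai,aj,ak,aq,ar,aw,az] rk=9  ker:dq,dz,gk,gw,gz,ij,ir,iw,jk,jq,jr,jz,kr,kz,qr,rw,wz
∂2: piv[adq,agk,agz,air,aiw,akz,arw] rk=7  ker:gkz,irw
∂1c = 0
c vs im∂2: reduces to 0 ⇒ boundary

cycle:yes boundary:yes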